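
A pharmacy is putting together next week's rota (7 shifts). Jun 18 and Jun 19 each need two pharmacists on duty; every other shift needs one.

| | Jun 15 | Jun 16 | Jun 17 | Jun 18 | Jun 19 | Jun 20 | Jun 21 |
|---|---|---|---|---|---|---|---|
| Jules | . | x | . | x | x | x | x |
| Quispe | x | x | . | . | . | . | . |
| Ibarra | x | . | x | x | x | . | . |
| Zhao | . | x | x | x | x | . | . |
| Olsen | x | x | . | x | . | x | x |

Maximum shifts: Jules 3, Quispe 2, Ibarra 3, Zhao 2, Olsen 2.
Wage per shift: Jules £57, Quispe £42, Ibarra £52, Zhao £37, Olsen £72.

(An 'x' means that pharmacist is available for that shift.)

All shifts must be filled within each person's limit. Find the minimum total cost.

£428

Picking the cheapest available pharmacist for each shift independently would cost £408, but that ignores the shift limits.
An optimal schedule: Jun 15→Quispe, Jun 16→Quispe, Jun 17→Ibarra, Jun 18→Zhao+Ibarra, Jun 19→Zhao+Ibarra, Jun 20→Jules, Jun 21→Jules.
Total: 42 + 42 + 52 + 37 + 52 + 37 + 52 + 57 + 57 = £428.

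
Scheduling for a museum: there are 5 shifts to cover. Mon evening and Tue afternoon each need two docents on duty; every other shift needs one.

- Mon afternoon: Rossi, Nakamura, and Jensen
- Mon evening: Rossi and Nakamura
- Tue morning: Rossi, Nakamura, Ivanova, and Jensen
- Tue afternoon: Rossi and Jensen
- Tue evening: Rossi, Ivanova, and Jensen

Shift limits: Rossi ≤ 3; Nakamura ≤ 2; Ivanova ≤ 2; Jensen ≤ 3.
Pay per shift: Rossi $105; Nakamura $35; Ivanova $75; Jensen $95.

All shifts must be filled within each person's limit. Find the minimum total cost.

Mon evening can only be covered by Rossi and Nakamura, so that assignment is forced.
Tue afternoon can only be covered by Rossi and Jensen, so that assignment is forced.
Picking the cheapest available docent for each shift independently would cost $485, but that ignores the shift limits.
An optimal schedule: Mon afternoon→Nakamura, Mon evening→Nakamura+Rossi, Tue morning→Ivanova, Tue afternoon→Jensen+Rossi, Tue evening→Ivanova.
Total: 35 + 35 + 105 + 75 + 95 + 105 + 75 = $525.

$525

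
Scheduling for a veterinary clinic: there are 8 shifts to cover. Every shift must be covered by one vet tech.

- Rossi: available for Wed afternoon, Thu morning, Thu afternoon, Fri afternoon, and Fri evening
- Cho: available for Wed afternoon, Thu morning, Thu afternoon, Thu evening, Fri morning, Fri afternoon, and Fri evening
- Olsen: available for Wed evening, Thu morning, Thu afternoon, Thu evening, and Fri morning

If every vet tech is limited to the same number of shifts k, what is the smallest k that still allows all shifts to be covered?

With 3 vet techs and 8 worker-slots to fill, someone must work at least ⌈8/3⌉ = 3 shifts, so k ≥ 3.
k = 3 works: Wed afternoon→Rossi, Wed evening→Olsen, Thu morning→Cho, Thu afternoon→Olsen, Thu evening→Cho, Fri morning→Cho, Fri afternoon→Rossi, Fri evening→Rossi.
Loads: Rossi 3, Cho 3, Olsen 2 — all ≤ 3.

3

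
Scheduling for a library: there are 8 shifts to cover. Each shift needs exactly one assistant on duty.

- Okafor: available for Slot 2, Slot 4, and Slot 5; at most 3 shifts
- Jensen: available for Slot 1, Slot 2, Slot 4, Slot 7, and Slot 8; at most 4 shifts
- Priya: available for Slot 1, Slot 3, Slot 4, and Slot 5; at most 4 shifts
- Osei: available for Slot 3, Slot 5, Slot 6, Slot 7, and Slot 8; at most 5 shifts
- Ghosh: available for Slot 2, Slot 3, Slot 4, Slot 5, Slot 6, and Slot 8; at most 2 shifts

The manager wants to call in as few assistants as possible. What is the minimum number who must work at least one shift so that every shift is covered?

2

8 slots to fill and no one can take more than 5, so at least ⌈8/5⌉ = 2 assistants are needed.
Jensen and Osei alone can cover everything: Slot 1→Jensen, Slot 2→Jensen, Slot 3→Osei, Slot 4→Jensen, Slot 5→Osei, Slot 6→Osei, Slot 7→Jensen, Slot 8→Osei.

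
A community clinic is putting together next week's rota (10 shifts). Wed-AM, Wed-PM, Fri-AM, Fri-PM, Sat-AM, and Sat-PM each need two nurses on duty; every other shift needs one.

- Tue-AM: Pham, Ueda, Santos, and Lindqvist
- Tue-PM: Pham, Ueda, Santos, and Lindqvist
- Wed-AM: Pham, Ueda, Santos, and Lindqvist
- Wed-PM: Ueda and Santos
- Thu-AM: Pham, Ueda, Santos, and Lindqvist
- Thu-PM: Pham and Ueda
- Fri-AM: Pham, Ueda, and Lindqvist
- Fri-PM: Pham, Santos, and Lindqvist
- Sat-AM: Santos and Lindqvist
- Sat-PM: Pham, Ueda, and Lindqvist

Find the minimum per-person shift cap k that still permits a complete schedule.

4

With 4 nurses and 16 worker-slots to fill, someone must work at least ⌈16/4⌉ = 4 shifts, so k ≥ 4.
k = 4 works: Tue-AM→Ueda, Tue-PM→Lindqvist, Wed-AM→Santos+Lindqvist, Wed-PM→Ueda+Santos, Thu-AM→Lindqvist, Thu-PM→Pham, Fri-AM→Pham+Ueda, Fri-PM→Pham+Santos, Sat-AM→Santos+Lindqvist, Sat-PM→Pham+Ueda.
Loads: Pham 4, Ueda 4, Santos 4, Lindqvist 4 — all ≤ 4.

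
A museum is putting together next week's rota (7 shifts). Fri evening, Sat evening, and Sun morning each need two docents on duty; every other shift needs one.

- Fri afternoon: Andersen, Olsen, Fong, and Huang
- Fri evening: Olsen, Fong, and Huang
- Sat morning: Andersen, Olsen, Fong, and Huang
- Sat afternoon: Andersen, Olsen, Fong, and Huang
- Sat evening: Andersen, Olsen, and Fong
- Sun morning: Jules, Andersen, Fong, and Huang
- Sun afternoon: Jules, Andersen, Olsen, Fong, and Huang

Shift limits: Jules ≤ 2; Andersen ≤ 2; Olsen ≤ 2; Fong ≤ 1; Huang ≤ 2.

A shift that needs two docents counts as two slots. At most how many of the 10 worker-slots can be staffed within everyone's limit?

9

Total capacity across all docents is 2+2+2+1+2 = 9, and 10 slots are needed, so at most 9 can be filled.
An assignment achieving 9: Fri afternoon→Andersen, Fri evening→Olsen+Fong, Sat morning→Huang, Sat afternoon→Huang, Sat evening→Andersen+Olsen, Sun morning→Jules, Sun afternoon→Jules.
Loads: Jules 2/2, Andersen 2/2, Olsen 2/2, Fong 1/1, Huang 2/2.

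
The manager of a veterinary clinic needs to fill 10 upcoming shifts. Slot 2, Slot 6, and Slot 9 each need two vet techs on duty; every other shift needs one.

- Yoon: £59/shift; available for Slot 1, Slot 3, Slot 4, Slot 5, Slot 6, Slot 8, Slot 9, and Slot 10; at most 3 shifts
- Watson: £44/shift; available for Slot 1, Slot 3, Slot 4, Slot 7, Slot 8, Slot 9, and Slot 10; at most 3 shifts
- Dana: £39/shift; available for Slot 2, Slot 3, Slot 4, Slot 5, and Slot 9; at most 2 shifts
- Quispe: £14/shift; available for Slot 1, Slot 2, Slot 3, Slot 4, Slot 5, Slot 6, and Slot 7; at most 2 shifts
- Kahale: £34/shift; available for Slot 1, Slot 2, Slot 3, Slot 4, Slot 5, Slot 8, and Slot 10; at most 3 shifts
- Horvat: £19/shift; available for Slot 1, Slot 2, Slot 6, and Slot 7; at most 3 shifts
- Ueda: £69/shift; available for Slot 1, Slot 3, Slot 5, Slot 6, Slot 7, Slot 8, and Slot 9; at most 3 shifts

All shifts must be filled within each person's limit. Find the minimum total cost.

£397

Picking the cheapest available vet tech for each shift independently would cost £287, but that ignores the shift limits.
An optimal schedule: Slot 1→Horvat, Slot 2→Horvat+Dana, Slot 3→Watson, Slot 4→Watson, Slot 5→Kahale, Slot 6→Quispe+Horvat, Slot 7→Quispe, Slot 8→Kahale, Slot 9→Dana+Watson, Slot 10→Kahale.
Total: 19 + 19 + 39 + 44 + 44 + 34 + 14 + 19 + 14 + 34 + 39 + 44 + 34 = £397.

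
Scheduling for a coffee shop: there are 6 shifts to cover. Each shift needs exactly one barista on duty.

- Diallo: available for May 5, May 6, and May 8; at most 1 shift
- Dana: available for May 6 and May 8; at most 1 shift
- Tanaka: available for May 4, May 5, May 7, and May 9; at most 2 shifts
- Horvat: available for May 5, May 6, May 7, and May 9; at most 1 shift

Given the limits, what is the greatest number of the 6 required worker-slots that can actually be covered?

Total capacity across all baristas is 1+1+2+1 = 5, and 6 slots are needed, so at most 5 can be filled.
An assignment achieving 5: May 4→Tanaka, May 6→Dana, May 7→Tanaka, May 8→Diallo, May 9→Horvat.
Loads: Diallo 1/1, Dana 1/1, Tanaka 2/2, Horvat 1/1.

5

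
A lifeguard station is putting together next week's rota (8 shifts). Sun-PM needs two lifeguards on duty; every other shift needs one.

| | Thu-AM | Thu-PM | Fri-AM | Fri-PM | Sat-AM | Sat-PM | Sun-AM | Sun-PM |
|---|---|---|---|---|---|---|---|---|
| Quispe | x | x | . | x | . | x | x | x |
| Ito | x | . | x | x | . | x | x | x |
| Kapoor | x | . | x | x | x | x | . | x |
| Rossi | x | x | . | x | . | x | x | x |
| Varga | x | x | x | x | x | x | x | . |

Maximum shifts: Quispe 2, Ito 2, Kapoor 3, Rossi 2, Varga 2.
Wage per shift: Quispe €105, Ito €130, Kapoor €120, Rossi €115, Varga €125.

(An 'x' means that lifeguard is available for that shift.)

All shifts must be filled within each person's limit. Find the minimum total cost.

Picking the cheapest available lifeguard for each shift independently would cost €985, but that ignores the shift limits.
An optimal schedule: Thu-AM→Rossi, Thu-PM→Quispe, Fri-AM→Kapoor, Fri-PM→Varga, Sat-AM→Kapoor, Sat-PM→Varga, Sun-AM→Quispe, Sun-PM→Rossi+Kapoor.
Total: 115 + 105 + 120 + 125 + 120 + 125 + 105 + 115 + 120 = €1050.

€1050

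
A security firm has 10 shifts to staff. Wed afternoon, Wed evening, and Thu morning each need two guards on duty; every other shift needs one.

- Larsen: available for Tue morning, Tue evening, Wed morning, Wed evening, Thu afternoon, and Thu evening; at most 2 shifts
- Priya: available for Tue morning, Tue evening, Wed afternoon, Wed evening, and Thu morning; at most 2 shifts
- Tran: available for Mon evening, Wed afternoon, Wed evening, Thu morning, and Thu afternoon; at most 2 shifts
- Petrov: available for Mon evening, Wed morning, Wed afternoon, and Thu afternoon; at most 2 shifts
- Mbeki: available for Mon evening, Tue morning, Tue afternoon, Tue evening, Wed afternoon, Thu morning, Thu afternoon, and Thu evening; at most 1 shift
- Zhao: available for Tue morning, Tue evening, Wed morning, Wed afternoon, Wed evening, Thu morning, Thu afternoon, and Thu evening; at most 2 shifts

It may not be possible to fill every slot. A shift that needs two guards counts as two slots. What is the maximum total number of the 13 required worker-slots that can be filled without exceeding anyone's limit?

11

Total capacity across all guards is 2+2+2+2+1+2 = 11, and 13 slots are needed, so at most 11 can be filled.
An assignment achieving 11: Mon evening→Tran, Tue morning→Priya, Tue afternoon→Mbeki, Tue evening→Priya, Wed morning→Larsen, Wed afternoon→Petrov, Wed evening→Tran+Zhao, Thu morning→Zhao, Thu afternoon→Petrov, Thu evening→Larsen.
Loads: Larsen 2/2, Priya 2/2, Tran 2/2, Petrov 2/2, Mbeki 1/1, Zhao 2/2.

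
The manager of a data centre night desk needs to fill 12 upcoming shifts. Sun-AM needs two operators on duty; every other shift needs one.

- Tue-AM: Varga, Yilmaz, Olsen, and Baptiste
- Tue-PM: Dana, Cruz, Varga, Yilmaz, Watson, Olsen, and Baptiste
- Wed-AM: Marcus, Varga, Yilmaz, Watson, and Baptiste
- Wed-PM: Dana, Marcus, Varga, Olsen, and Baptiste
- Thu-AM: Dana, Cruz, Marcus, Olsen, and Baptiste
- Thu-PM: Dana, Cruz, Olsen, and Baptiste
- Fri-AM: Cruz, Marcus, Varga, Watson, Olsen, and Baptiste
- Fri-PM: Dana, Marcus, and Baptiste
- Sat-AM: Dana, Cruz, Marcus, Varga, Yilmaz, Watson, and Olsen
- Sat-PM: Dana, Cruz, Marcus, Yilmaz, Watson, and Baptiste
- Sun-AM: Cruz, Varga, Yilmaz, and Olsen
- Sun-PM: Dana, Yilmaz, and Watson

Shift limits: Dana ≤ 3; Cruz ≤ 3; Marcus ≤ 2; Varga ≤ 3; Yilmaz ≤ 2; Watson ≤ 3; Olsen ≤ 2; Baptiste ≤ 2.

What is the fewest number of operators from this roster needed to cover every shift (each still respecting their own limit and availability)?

13 slots to fill and no one can take more than 3, so at least ⌈13/3⌉ = 5 operators are needed.
Dana, Cruz, Marcus, Varga, and Yilmaz alone can cover everything: Tue-AM→Varga, Tue-PM→Varga, Wed-AM→Marcus, Wed-PM→Marcus, Thu-AM→Cruz, Thu-PM→Dana, Fri-AM→Cruz, Fri-PM→Dana, Sat-AM→Yilmaz, Sat-PM→Yilmaz, Sun-AM→Cruz+Varga, Sun-PM→Dana.

5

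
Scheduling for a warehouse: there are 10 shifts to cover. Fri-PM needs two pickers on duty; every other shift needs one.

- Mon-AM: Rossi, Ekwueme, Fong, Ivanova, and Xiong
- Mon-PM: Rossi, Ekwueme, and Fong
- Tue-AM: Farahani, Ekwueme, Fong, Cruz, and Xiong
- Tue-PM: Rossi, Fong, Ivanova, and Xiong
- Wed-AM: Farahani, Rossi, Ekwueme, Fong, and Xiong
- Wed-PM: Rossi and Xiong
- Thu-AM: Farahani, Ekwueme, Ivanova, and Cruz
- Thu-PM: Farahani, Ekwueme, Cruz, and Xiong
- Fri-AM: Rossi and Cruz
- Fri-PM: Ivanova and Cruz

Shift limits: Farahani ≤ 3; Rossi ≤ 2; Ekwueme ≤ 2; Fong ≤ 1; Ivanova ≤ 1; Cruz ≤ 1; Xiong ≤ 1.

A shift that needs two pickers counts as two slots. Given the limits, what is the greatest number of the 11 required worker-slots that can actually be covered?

Total capacity across all pickers is 3+2+2+1+1+1+1 = 11, and 11 slots are needed, so at most 11 can be filled.
An assignment achieving 11: Mon-AM→Ekwueme, Mon-PM→Ekwueme, Tue-AM→Farahani, Tue-PM→Fong, Wed-AM→Xiong, Wed-PM→Rossi, Thu-AM→Farahani, Thu-PM→Farahani, Fri-AM→Rossi, Fri-PM→Ivanova+Cruz.
Loads: Farahani 3/3, Rossi 2/2, Ekwueme 2/2, Fong 1/1, Ivanova 1/1, Cruz 1/1, Xiong 1/1.

11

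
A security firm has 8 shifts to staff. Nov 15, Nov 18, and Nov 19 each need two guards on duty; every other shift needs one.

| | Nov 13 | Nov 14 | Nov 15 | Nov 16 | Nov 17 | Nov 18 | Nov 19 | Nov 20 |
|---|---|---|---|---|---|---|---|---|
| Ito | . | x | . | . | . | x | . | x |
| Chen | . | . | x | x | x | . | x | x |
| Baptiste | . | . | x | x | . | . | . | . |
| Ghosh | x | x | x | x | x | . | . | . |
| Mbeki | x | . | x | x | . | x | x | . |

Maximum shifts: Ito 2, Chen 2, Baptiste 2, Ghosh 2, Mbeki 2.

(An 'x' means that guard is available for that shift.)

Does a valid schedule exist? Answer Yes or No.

Total capacity is 2+2+2+2+2 = 10 but 11 worker-slots are needed — infeasible.

No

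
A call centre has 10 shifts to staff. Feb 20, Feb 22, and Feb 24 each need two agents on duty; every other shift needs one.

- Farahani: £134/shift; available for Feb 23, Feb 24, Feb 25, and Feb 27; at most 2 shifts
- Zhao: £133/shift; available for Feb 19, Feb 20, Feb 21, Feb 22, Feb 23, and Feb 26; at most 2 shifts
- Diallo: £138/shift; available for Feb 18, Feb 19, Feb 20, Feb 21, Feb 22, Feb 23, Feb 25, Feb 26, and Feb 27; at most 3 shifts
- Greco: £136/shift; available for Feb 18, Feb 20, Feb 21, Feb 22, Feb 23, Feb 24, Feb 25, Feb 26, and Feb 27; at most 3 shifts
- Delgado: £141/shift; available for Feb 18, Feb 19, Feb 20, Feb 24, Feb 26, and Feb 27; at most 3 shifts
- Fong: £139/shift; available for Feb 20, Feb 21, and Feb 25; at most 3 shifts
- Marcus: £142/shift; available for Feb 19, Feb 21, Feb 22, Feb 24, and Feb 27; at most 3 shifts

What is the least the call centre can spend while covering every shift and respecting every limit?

Picking the cheapest available agent for each shift independently would cost £1744, but that ignores the shift limits.
An optimal schedule: Feb 18→Greco, Feb 19→Zhao, Feb 20→Diallo+Fong, Feb 21→Fong, Feb 22→Greco+Diallo, Feb 23→Zhao, Feb 24→Farahani+Greco, Feb 25→Fong, Feb 26→Diallo, Feb 27→Farahani.
Total: 136 + 133 + 138 + 139 + 139 + 136 + 138 + 133 + 134 + 136 + 139 + 138 + 134 = £1773.

£1773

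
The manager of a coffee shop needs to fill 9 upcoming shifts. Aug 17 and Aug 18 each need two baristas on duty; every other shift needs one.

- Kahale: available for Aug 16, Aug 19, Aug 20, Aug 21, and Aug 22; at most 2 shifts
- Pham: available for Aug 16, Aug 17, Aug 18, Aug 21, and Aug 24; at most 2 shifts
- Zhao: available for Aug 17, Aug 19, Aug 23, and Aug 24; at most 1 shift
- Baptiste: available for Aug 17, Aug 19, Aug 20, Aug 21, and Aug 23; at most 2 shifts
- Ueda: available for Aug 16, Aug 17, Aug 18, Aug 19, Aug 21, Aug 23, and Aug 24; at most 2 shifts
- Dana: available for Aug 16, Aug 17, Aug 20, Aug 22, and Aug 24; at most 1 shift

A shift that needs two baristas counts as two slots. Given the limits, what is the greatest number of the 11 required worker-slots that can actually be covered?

Total capacity across all baristas is 2+2+1+2+2+1 = 10, and 11 slots are needed, so at most 10 can be filled.
An assignment achieving 10: Aug 16→Pham, Aug 17→Dana, Aug 18→Pham+Ueda, Aug 19→Baptiste, Aug 20→Kahale, Aug 21→Baptiste, Aug 22→Kahale, Aug 23→Zhao, Aug 24→Ueda.
Loads: Kahale 2/2, Pham 2/2, Zhao 1/1, Baptiste 2/2, Ueda 2/2, Dana 1/1.

10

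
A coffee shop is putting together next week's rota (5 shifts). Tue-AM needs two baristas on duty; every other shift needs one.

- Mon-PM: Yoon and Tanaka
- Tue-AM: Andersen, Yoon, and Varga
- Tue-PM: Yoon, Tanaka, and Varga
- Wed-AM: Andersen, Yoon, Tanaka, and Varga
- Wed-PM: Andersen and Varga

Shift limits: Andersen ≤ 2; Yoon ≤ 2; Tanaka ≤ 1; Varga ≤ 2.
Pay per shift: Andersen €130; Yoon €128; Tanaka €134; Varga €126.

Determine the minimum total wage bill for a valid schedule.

€768

Picking the cheapest available barista for each shift independently would cost €760, but that ignores the shift limits.
An optimal schedule: Mon-PM→Yoon, Tue-AM→Varga+Andersen, Tue-PM→Yoon, Wed-AM→Andersen, Wed-PM→Varga.
Total: 128 + 126 + 130 + 128 + 130 + 126 = €768.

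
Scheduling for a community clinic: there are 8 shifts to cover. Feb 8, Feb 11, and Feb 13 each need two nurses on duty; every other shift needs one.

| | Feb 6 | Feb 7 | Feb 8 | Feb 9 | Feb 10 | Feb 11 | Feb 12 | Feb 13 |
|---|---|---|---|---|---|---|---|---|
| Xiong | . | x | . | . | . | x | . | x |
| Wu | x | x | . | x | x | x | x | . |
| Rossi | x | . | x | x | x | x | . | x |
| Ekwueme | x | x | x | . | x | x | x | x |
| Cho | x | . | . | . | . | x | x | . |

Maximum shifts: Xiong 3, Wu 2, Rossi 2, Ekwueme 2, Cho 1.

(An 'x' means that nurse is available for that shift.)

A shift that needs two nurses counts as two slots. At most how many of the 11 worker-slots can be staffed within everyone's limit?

10

Total capacity across all nurses is 3+2+2+2+1 = 10, and 11 slots are needed, so at most 10 can be filled.
An assignment achieving 10: Feb 6→Cho, Feb 7→Xiong, Feb 8→Rossi+Ekwueme, Feb 9→Wu, Feb 10→Wu, Feb 11→Xiong, Feb 12→Ekwueme, Feb 13→Xiong+Rossi.
Loads: Xiong 3/3, Wu 2/2, Rossi 2/2, Ekwueme 2/2, Cho 1/1.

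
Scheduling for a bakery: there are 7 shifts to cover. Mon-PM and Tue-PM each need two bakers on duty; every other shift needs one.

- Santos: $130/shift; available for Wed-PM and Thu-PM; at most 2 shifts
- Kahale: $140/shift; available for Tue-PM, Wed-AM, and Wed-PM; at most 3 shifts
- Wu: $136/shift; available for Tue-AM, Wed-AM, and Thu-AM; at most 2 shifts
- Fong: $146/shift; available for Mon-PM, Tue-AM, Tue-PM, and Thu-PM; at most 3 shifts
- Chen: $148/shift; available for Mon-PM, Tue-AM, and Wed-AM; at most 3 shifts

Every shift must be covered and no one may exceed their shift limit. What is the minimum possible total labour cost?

$1252

Mon-PM can only be covered by Fong and Chen, so that assignment is forced.
Tue-PM can only be covered by Kahale and Fong, so that assignment is forced.
Thu-AM can only be covered by Wu, so that assignment is forced.
Picking the cheapest available baker for each shift independently would cost $1248, but that ignores the shift limits.
An optimal schedule: Mon-PM→Fong+Chen, Tue-AM→Wu, Tue-PM→Kahale+Fong, Wed-AM→Kahale, Wed-PM→Santos, Thu-AM→Wu, Thu-PM→Santos.
Total: 146 + 148 + 136 + 140 + 146 + 140 + 130 + 136 + 130 = $1252.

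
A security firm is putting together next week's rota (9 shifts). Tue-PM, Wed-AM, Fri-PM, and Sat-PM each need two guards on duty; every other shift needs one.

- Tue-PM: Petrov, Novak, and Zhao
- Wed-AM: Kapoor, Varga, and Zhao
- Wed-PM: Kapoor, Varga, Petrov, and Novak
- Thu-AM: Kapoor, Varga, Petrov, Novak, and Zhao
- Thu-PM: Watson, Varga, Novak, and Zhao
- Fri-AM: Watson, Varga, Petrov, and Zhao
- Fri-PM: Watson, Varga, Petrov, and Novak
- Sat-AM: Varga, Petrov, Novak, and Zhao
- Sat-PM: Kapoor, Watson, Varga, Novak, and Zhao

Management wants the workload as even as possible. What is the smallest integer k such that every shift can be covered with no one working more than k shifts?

With 6 guards and 13 worker-slots to fill, someone must work at least ⌈13/6⌉ = 3 shifts, so k ≥ 3.
k = 3 works: Tue-PM→Petrov+Novak, Wed-AM→Kapoor+Varga, Wed-PM→Kapoor, Thu-AM→Kapoor, Thu-PM→Watson, Fri-AM→Watson, Fri-PM→Watson+Varga, Sat-AM→Varga, Sat-PM→Novak+Zhao.
Loads: Kapoor 3, Watson 3, Varga 3, Petrov 1, Novak 2, Zhao 1 — all ≤ 3.

3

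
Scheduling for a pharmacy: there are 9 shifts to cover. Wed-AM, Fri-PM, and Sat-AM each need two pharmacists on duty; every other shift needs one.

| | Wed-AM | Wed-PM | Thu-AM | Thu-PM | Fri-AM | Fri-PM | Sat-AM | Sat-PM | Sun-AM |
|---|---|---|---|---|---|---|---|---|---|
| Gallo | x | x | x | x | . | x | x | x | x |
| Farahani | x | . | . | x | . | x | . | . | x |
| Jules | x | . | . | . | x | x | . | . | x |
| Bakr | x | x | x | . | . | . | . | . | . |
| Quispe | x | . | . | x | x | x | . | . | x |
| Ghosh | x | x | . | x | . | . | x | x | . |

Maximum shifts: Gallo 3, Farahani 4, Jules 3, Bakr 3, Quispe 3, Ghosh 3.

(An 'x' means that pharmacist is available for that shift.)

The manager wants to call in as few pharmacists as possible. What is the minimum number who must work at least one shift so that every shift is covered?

4

12 slots to fill and no one can take more than 4, so at least ⌈12/4⌉ = 3 pharmacists are needed.
Any 3 pharmacists together have capacity at most 4+3+3 = 10 < 12 slots, so 3 can never suffice.
Gallo, Farahani, Jules, and Ghosh alone can cover everything: Wed-AM→Farahani+Jules, Wed-PM→Gallo, Thu-AM→Gallo, Thu-PM→Farahani, Fri-AM→Jules, Fri-PM→Farahani+Jules, Sat-AM→Gallo+Ghosh, Sat-PM→Ghosh, Sun-AM→Farahani.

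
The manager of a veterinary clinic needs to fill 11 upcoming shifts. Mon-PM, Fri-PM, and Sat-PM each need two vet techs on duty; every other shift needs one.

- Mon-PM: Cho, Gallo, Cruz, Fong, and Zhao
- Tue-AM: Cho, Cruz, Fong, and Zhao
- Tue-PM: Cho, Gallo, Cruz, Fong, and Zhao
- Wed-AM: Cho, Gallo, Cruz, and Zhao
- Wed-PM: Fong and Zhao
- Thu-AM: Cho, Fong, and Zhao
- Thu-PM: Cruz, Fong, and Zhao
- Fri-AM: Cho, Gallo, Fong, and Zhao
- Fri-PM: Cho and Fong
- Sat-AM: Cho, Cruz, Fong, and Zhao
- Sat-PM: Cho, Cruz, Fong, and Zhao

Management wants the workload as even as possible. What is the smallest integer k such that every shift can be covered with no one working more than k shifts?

With 5 vet techs and 14 worker-slots to fill, someone must work at least ⌈14/5⌉ = 3 shifts, so k ≥ 3.
k = 3 works: Mon-PM→Fong+Zhao, Tue-AM→Cho, Tue-PM→Gallo, Wed-AM→Gallo, Wed-PM→Fong, Thu-AM→Cho, Thu-PM→Cruz, Fri-AM→Gallo, Fri-PM→Cho+Fong, Sat-AM→Cruz, Sat-PM→Cruz+Zhao.
Loads: Cho 3, Gallo 3, Cruz 3, Fong 3, Zhao 2 — all ≤ 3.

3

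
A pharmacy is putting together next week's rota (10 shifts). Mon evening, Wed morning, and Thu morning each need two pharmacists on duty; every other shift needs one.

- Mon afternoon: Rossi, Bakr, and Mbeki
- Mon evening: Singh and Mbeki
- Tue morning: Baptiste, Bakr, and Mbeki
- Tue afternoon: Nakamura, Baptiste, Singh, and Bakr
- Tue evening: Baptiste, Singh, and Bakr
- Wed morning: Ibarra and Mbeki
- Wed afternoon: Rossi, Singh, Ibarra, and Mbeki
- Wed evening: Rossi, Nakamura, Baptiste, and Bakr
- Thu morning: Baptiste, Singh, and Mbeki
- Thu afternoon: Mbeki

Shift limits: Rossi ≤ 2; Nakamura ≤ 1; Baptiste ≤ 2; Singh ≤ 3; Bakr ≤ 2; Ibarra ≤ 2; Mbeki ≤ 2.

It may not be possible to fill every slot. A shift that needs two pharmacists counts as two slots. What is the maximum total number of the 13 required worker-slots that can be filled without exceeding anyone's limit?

12

Total capacity across all pharmacists is 2+1+2+3+2+2+2 = 14, and 13 slots are needed, so at most 13 can be filled.
Shifts {Mon evening, Wed morning, Thu afternoon} need 5 slots but only Singh, Ibarra, and Mbeki are available for them, supplying at most 4 — so at least 1 slot must go unfilled.
An assignment achieving 12: Mon afternoon→Rossi, Mon evening→Singh+Mbeki, Tue morning→Baptiste, Tue afternoon→Nakamura, Tue evening→Singh, Wed morning→Ibarra, Wed afternoon→Rossi, Wed evening→Bakr, Thu morning→Baptiste+Singh, Thu afternoon→Mbeki.
Loads: Rossi 2/2, Nakamura 1/1, Baptiste 2/2, Singh 3/3, Bakr 1/2, Ibarra 1/2, Mbeki 2/2.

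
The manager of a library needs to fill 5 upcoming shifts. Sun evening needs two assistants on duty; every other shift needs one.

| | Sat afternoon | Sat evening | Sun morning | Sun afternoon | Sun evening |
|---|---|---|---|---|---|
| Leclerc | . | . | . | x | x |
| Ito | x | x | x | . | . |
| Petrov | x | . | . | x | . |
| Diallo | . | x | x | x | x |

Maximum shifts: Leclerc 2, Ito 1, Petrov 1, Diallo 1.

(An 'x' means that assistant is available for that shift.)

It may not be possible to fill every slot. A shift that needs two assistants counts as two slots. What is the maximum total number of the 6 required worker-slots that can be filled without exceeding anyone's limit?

5

Total capacity across all assistants is 2+1+1+1 = 5, and 6 slots are needed, so at most 5 can be filled.
An assignment achieving 5: Sat afternoon→Petrov, Sat evening→Ito, Sun morning→Diallo, Sun afternoon→Leclerc, Sun evening→Leclerc.
Loads: Leclerc 2/2, Ito 1/1, Petrov 1/1, Diallo 1/1.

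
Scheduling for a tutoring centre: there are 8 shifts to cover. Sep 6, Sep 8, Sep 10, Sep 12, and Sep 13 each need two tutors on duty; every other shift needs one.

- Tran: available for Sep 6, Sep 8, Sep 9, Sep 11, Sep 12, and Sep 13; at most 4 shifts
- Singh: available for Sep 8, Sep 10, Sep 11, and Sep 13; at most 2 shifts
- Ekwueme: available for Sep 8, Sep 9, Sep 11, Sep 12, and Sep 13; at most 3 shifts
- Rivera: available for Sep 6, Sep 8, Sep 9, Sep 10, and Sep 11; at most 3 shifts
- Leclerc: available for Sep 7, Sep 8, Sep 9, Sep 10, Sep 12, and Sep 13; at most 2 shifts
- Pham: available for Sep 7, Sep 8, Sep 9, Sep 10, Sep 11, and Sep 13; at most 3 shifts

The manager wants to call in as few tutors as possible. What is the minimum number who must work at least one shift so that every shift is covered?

13 slots to fill and no one can take more than 4, so at least ⌈13/4⌉ = 4 tutors are needed.
Tran, Ekwueme, Rivera, and Pham alone can cover everything: Sep 6→Tran+Rivera, Sep 7→Pham, Sep 8→Rivera+Pham, Sep 9→Tran, Sep 10→Rivera+Pham, Sep 11→Ekwueme, Sep 12→Tran+Ekwueme, Sep 13→Tran+Ekwueme.

4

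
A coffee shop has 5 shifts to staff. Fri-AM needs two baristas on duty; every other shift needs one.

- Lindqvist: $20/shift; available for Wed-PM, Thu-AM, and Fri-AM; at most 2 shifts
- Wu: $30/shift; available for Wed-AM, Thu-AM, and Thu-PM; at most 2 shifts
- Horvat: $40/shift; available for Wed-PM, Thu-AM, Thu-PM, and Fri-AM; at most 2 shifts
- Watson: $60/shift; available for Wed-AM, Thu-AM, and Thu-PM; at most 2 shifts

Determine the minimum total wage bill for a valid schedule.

Fri-AM can only be covered by Lindqvist and Horvat, so that assignment is forced.
Picking the cheapest available barista for each shift independently would cost $160, but that ignores the shift limits.
An optimal schedule: Wed-AM→Wu, Wed-PM→Lindqvist, Thu-AM→Horvat, Thu-PM→Wu, Fri-AM→Lindqvist+Horvat.
Total: 30 + 20 + 40 + 30 + 20 + 40 = $180.

$180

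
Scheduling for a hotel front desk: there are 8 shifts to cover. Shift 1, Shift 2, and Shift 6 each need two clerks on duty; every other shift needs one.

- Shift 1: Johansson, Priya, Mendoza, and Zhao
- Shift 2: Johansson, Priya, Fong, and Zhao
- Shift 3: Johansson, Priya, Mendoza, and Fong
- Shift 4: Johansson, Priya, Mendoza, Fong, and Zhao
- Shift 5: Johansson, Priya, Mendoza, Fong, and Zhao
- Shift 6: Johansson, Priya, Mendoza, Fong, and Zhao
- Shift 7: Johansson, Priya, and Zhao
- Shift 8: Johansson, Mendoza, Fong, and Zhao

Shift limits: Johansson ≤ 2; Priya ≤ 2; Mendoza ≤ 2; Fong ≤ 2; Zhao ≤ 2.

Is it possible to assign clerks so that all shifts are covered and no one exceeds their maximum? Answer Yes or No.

No

Total capacity is 2+2+2+2+2 = 10 but 11 worker-slots are needed — infeasible.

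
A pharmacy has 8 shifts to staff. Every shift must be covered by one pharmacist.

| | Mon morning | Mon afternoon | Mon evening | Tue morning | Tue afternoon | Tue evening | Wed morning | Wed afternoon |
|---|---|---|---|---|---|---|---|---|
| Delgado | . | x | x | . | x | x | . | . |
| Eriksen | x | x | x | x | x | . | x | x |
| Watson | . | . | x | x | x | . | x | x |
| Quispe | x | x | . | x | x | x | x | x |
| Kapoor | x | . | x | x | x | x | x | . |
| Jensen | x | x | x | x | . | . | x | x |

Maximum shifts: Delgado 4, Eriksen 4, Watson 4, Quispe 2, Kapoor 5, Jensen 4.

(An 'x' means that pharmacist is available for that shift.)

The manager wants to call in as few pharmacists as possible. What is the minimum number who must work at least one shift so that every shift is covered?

8 slots to fill and no one can take more than 5, so at least ⌈8/5⌉ = 2 pharmacists are needed.
Delgado and Eriksen alone can cover everything: Mon morning→Eriksen, Mon afternoon→Delgado, Mon evening→Delgado, Tue morning→Eriksen, Tue afternoon→Delgado, Tue evening→Delgado, Wed morning→Eriksen, Wed afternoon→Eriksen.

2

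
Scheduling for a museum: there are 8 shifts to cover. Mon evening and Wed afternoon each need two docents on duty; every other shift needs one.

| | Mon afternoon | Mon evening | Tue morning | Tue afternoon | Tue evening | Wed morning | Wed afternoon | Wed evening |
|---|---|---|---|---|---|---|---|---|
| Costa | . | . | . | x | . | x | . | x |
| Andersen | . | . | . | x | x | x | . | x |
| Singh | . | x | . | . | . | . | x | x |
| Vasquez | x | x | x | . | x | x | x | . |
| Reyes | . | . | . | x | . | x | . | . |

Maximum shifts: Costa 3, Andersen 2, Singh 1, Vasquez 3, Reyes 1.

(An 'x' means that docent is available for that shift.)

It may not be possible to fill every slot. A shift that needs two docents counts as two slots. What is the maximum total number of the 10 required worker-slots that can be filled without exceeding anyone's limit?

8

Total capacity across all docents is 3+2+1+3+1 = 10, and 10 slots are needed, so at most 10 can be filled.
Shifts {Mon evening, Wed afternoon} need 4 slots but only Singh and Vasquez are available for them, supplying at most 3 — so at least 1 slot must go unfilled.
An assignment achieving 8: Mon afternoon→Vasquez, Mon evening→Singh+Vasquez, Tue morning→Vasquez, Tue afternoon→Costa, Tue evening→Andersen, Wed morning→Costa, Wed evening→Costa.
Loads: Costa 3/3, Andersen 1/2, Singh 1/1, Vasquez 3/3, Reyes 0/1.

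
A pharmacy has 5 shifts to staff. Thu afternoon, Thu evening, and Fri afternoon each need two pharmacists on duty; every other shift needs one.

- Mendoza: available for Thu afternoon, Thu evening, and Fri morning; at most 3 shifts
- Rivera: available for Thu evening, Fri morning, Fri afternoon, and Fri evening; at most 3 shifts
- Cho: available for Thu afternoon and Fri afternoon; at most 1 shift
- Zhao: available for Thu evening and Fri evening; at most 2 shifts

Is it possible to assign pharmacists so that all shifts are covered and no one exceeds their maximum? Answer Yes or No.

No

Total capacity is 9 and 8 slots are needed, so capacity alone doesn't rule it out.
Shifts {Thu afternoon, Fri afternoon} need 4 worker-slots in total, but the pharmacists available for any of those shifts (Mendoza, Rivera, and Cho) can supply at most 3 among them. So no valid schedule exists.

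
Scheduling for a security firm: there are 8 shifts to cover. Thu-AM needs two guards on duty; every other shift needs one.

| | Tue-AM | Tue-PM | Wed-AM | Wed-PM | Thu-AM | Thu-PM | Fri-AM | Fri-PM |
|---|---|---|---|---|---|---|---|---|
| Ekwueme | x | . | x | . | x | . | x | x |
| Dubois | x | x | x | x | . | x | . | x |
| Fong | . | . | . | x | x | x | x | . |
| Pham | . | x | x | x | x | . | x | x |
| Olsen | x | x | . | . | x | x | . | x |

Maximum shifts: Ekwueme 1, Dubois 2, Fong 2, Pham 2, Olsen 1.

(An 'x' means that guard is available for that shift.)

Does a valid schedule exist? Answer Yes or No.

No

Total capacity is 1+2+2+2+1 = 8 but 9 worker-slots are needed — infeasible.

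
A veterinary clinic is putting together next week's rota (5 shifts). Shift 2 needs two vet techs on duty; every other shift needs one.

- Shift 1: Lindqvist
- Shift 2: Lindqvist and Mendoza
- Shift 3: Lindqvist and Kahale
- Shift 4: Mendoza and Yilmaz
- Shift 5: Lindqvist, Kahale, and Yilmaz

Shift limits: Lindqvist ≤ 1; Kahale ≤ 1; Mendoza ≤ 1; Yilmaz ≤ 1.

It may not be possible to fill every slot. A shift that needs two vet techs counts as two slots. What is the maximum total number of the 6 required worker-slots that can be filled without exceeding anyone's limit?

4

Total capacity across all vet techs is 1+1+1+1 = 4, and 6 slots are needed, so at most 4 can be filled.
An assignment achieving 4: Shift 1→Lindqvist, Shift 2→Mendoza, Shift 3→Kahale, Shift 4→Yilmaz.
Loads: Lindqvist 1/1, Kahale 1/1, Mendoza 1/1, Yilmaz 1/1.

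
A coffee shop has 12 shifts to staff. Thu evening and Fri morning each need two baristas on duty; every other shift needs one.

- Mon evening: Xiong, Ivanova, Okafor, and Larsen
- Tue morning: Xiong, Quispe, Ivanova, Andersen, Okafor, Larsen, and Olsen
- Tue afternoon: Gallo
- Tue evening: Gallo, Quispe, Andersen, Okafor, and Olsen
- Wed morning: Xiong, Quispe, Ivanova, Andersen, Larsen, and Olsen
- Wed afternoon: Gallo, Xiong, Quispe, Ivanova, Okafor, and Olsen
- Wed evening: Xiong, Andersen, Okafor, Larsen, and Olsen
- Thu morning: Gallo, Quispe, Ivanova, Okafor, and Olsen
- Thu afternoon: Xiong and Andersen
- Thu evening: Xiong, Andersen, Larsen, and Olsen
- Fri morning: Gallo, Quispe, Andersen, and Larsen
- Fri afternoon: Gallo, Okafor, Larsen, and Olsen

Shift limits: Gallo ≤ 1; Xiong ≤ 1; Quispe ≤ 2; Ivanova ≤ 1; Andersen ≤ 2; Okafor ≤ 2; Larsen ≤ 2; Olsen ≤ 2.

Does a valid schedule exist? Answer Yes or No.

Total capacity is 1+1+2+1+2+2+2+2 = 13 but 14 worker-slots are needed — infeasible.

No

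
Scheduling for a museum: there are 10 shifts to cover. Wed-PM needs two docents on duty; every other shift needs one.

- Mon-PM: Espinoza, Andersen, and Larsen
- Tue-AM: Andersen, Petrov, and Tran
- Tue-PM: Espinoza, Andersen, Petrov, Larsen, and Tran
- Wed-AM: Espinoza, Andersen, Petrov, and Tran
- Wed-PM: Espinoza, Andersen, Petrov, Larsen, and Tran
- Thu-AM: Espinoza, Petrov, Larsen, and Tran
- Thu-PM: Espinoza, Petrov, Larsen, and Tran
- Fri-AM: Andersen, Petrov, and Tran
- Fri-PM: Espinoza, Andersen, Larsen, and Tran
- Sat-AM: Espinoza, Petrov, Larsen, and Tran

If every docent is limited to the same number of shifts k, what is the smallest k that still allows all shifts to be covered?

With 5 docents and 11 worker-slots to fill, someone must work at least ⌈11/5⌉ = 3 shifts, so k ≥ 3.
k = 3 works: Mon-PM→Espinoza, Tue-AM→Andersen, Tue-PM→Petrov, Wed-AM→Espinoza, Wed-PM→Larsen+Tran, Thu-AM→Espinoza, Thu-PM→Petrov, Fri-AM→Andersen, Fri-PM→Andersen, Sat-AM→Petrov.
Loads: Espinoza 3, Andersen 3, Petrov 3, Larsen 1, Tran 1 — all ≤ 3.

3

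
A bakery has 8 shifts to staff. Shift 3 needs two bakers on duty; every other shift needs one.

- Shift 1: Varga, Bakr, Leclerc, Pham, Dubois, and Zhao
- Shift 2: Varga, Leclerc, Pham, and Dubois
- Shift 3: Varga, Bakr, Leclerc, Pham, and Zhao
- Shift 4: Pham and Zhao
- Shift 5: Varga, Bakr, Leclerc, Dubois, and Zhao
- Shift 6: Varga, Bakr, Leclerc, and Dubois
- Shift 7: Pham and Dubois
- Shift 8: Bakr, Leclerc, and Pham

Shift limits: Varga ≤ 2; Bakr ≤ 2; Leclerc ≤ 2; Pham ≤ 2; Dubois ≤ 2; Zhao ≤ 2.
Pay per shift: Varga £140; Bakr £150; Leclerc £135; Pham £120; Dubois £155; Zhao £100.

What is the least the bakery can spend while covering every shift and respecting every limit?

Picking the cheapest available baker for each shift independently would cost £1015, but that ignores the shift limits.
An optimal schedule: Shift 1→Varga, Shift 2→Leclerc, Shift 3→Varga+Bakr, Shift 4→Zhao, Shift 5→Zhao, Shift 6→Leclerc, Shift 7→Pham, Shift 8→Pham.
Total: 140 + 135 + 140 + 150 + 100 + 100 + 135 + 120 + 120 = £1140.

£1140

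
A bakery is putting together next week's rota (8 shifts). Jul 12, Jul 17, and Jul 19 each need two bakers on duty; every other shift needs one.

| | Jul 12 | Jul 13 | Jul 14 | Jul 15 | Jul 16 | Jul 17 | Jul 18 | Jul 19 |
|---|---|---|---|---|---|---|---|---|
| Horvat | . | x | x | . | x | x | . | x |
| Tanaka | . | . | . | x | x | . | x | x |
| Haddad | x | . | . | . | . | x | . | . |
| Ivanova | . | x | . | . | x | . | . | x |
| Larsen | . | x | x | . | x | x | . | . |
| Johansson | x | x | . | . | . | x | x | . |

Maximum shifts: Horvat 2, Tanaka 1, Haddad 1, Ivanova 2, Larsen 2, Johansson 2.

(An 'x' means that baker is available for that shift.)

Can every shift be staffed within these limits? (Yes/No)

No

Total capacity is 2+1+1+2+2+2 = 10 but 11 worker-slots are needed — infeasible.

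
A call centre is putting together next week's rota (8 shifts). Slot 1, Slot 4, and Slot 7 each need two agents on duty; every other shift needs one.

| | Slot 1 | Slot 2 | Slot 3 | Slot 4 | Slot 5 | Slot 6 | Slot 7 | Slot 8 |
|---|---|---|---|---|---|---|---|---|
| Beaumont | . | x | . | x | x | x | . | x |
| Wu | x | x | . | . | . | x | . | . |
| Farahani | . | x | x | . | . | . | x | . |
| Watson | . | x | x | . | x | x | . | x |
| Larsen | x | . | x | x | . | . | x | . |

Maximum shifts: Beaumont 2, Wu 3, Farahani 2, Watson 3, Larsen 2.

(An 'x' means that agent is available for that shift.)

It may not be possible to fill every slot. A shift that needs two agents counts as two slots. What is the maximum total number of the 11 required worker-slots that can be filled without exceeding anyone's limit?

Total capacity across all agents is 2+3+2+3+2 = 12, and 11 slots are needed, so at most 11 can be filled.
Shifts {Slot 1, Slot 4, Slot 7} need 6 slots but only Beaumont, Wu, Farahani, and Larsen are available for them, supplying at most 5 — so at least 1 slot must go unfilled.
An assignment achieving 10: Slot 1→Wu+Larsen, Slot 2→Wu, Slot 3→Farahani, Slot 4→Beaumont+Larsen, Slot 5→Beaumont, Slot 6→Wu, Slot 7→Farahani, Slot 8→Watson.
Loads: Beaumont 2/2, Wu 3/3, Farahani 2/2, Watson 1/3, Larsen 2/2.

10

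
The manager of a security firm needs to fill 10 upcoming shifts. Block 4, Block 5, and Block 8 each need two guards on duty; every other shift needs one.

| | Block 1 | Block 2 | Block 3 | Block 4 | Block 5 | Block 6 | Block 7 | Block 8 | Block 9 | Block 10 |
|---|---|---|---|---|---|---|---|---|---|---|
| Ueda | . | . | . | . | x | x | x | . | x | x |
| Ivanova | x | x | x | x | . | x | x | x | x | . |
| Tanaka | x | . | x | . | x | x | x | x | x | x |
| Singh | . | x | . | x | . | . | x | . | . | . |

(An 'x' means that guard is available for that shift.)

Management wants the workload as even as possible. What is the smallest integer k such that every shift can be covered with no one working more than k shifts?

With 4 guards and 13 worker-slots to fill, someone must work at least ⌈13/4⌉ = 4 shifts, so k ≥ 4.
k = 4 works: Block 1→Ivanova, Block 2→Ivanova, Block 3→Tanaka, Block 4→Ivanova+Singh, Block 5→Ueda+Tanaka, Block 6→Ueda, Block 7→Tanaka, Block 8→Ivanova+Tanaka, Block 9→Ueda, Block 10→Ueda.
Loads: Ueda 4, Ivanova 4, Tanaka 4, Singh 1 — all ≤ 4.

4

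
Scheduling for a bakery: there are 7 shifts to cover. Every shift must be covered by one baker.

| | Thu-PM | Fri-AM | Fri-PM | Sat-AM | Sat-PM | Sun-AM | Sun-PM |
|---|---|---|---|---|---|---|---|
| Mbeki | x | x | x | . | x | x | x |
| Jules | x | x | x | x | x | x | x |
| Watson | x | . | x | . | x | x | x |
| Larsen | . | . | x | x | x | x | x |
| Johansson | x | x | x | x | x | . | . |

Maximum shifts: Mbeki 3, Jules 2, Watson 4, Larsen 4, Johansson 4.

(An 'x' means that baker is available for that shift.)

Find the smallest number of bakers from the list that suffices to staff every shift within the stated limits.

7 slots to fill and no one can take more than 4, so at least ⌈7/4⌉ = 2 bakers are needed.
Mbeki and Larsen alone can cover everything: Thu-PM→Mbeki, Fri-AM→Mbeki, Fri-PM→Mbeki, Sat-AM→Larsen, Sat-PM→Larsen, Sun-AM→Larsen, Sun-PM→Larsen.

2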